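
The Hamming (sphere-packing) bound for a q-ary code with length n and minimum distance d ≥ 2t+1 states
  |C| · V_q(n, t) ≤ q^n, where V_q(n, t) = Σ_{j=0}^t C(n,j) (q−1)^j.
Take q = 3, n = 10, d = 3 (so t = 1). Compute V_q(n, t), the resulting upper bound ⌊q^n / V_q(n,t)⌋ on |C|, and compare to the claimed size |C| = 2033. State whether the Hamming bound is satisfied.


V_q(n, t) = 21, q^n = 59049, Hamming bound = 2811, |C| = 2033 ≤ bound (satisfied).

Step 1: Compute V_q(n, t) = Σ_{j=0}^1 C(n, j) (q−1)^j.
  j = 0: C(10,0)·(2)^0 = 1·1 = 1.
  j = 1: C(10,1)·(2)^1 = 10·2 = 20.
  V_q(n, t) = 1 + 20 = 21.
Step 2: q^n = 3^10 = 59049.
Step 3: Hamming bound ⌊q^n / V_q(n,t)⌋ = ⌊59049/21⌋ = 2811.
Step 4: Compare |C| = 2033 to 2811: satisfied.
The claimed |C| lies below the Hamming bound.


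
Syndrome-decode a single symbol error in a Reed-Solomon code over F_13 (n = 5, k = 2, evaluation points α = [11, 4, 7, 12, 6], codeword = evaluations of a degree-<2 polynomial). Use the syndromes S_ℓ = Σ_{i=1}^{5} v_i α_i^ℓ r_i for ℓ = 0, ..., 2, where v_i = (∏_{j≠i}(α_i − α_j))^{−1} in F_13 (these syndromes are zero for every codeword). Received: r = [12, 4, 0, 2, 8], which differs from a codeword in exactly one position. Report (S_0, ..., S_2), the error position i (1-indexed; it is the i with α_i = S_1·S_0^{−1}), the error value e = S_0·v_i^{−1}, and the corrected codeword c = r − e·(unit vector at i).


S = (10, 8, 9), error at position 5, error magnitude e = 11, c = [12, 4, 0, 2, 10].

Step 1: column multipliers v_i = (∏_{j≠i}(α_i − α_j))^{−1} mod 13.
  i = 1 (α = 11): (11−4)(11−7)(11−12)(11−6) = 7·4·(−1)·5 = −140 ≡ 3, so v_1 = 3^{−1} = 9 (mod 13).
  i = 2 (α = 4): (4−11)(4−7)(4−12)(4−6) = (−7)·(−3)·(−8)·(−2) = 336 ≡ 11, so v_2 = 11^{−1} = 6 (mod 13).
  i = 3 (α = 7): (7−11)(7−4)(7−12)(7−6) = (−4)·3·(−5)·1 = 60 ≡ 8, so v_3 = 8^{−1} = 5 (mod 13).
  i = 4 (α = 12): (12−11)(12−4)(12−7)(12−6) = 1·8·5·6 = 240 ≡ 6, so v_4 = 6^{−1} = 11 (mod 13).
  i = 5 (α = 6): (6−11)(6−4)(6−7)(6−12) = (−5)·2·(−1)·(−6) = −60 ≡ 5, so v_5 = 5^{−1} = 8 (mod 13).
  v = [9, 6, 5, 11, 8].
Step 2: syndromes of r = [12, 4, 0, 2, 8] (all sums mod 13).
  S_0 = Σ v_i r_i = 9·12 + 6·4 + 5·0 + 11·2 + 8·8 = 218 ≡ 10.
  S_1 = Σ v_i α_i r_i = 9·11·12 + 6·4·4 + 5·7·0 + 11·12·2 + 8·6·8 = 1932 ≡ 8.
  α_i^2 mod 13 = [4, 3, 10, 1, 10].
  S_2 = Σ v_i α_i^2 r_i = 9·4·12 + 6·3·4 + 5·10·0 + 11·1·2 + 8·10·8 = 1166 ≡ 9.
  S = (10, 8, 9) ≠ 0, so r is not a codeword (an error is present).
Step 3: locate the error. For a single error e at position i, S_ℓ = v_i·e·α_i^ℓ, so α_err = S_1/S_0.
  S_0^{−1} = 10^{−1} = 4 (mod 13), so α_err = 8·4 = 32 ≡ 6 = α_5. Error position i = 5.
  Consistency check: S_2/S_1 = 9·5 = 45 ≡ 6 = α_err ✓ (single-error assumption holds).
Step 4: error magnitude e = S_0/v_5 = S_0·∏_{j≠5}(α_5 − α_j) = 10·5 = 50 ≡ 11 (mod 13).
Step 5: correct position 5: c_5 = r_5 − e = 8 − 11 ≡ 10 (mod 13). Hence c = [12, 4, 0, 2, 10].
  Check: interpolating c through the α_i gives m(x) = 5 + 3·x (degree < 2) with m(α_i) = c_i for every i, so c is indeed a codeword.


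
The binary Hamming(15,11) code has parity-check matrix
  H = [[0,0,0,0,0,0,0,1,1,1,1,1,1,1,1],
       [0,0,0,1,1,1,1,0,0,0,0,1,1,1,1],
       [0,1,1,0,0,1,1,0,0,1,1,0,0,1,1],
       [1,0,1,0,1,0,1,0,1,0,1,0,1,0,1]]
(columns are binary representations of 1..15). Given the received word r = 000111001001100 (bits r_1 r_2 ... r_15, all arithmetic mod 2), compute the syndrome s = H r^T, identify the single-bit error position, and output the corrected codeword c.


s = (1, 1, 1, 1)^T, error position = 15, corrected codeword c = 000111001001101

Compute s = H r^T mod 2 one row at a time:
  s_1 = 0 + 1 + 0 + 0 + 1 + 1 + 0 + 0 = 3 ≡ 1 (mod 2).
  s_2 = 1 + 1 + 1 + 0 + 1 + 1 + 0 + 0 = 5 ≡ 1 (mod 2).
  s_3 = 0 + 0 + 1 + 0 + 0 + 0 + 0 + 0 = 1 ≡ 1 (mod 2).
  s_4 = 0 + 0 + 1 + 0 + 1 + 0 + 1 + 0 = 3 ≡ 1 (mod 2).
s = (1, 1, 1, 1)^T — this equals column 15 of H (binary 1111), so error is at position 15.
Correct: flip bit 15 of r = 000111001001100 to get c = 000111001001101.


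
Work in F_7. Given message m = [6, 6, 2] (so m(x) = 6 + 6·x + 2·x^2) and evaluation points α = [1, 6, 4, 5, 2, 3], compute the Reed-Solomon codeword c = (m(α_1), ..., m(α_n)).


c = [0, 2, 6, 2, 5, 0]

Message polynomial: m(x) = 6 + 6·x + 2·x^2 (mod 7).
For each evaluation point α_i, compute m(α_i) mod 7:
  α_1 = 1: Horner steps 2 → 1 → 0, so m(1) = 0.
  α_2 = 6: Horner steps 2 → 4 → 2, so m(6) = 2.
  α_3 = 4: Horner steps 2 → 0 → 6, so m(4) = 6.
  α_4 = 5: Horner steps 2 → 2 → 2, so m(5) = 2.
  α_5 = 2: Horner steps 2 → 3 → 5, so m(2) = 5.
  α_6 = 3: Horner steps 2 → 5 → 0, so m(3) = 0.
Codeword c = [0, 2, 6, 2, 5, 0] ∈ F_7^6.


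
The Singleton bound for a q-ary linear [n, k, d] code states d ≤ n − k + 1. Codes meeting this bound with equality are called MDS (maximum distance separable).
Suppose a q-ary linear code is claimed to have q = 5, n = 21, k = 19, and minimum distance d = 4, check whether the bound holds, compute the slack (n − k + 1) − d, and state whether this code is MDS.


Singleton RHS = n − k + 1 = 3, slack = -1, bound violated (no such code; not MDS).

Singleton bound: d ≤ n − k + 1.
Here n = 21, k = 19, so n − k + 1 = 3.
Given d = 4, check d ≤ 3: NO.
Slack = (n − k + 1) − d = -1.
The slack is negative: d = 4 exceeds n − k + 1 = 3 by 1, so the Singleton bound is violated and no linear [21, 19, 4]_5 code can exist. In particular it is not MDS (MDS requires d = n − k + 1 exactly).
Description: the claimed parameters are [21, 19, 4]_5; such a code would be impossible (violates the Singleton bound).


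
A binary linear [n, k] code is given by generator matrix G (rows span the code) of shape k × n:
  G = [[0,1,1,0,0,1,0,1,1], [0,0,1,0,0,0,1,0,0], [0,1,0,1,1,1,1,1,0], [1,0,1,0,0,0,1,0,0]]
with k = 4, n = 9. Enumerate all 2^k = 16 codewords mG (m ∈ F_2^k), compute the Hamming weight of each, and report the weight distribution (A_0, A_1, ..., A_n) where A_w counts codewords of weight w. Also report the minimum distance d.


Weight distribution: A_0 = 1, A_1 = 1, A_2 = 1, A_3 = 2, A_4 = 1, A_5 = 3, A_6 = 5, A_7 = 2. Minimum distance d = 1.

Enumerate all 2^4 = 16 messages m ∈ F_2^4.
For each, compute codeword c = mG in F_2^9, then tally its weight.
  m = 0000 → c = 000000000, weight = 0.
  m = 1000 → c = 011001011, weight = 5.
  m = 0100 → c = 001000100, weight = 2.
  m = 1100 → c = 010001111, weight = 5.
  m = 0010 → c = 010111110, weight = 6.
  m = 1010 → c = 001110101, weight = 5.
  m = 0110 → c = 011111010, weight = 6.
  m = 1110 → c = 000110001, weight = 3.
  m = 0001 → c = 101000100, weight = 3.
  m = 1001 → c = 110001111, weight = 6.
  m = 0101 → c = 100000000, weight = 1.
  m = 1101 → c = 111001011, weight = 6.
  m = 0011 → c = 111111010, weight = 7.
  m = 1011 → c = 100110001, weight = 4.
  m = 0111 → c = 110111110, weight = 7.
  m = 1111 → c = 101110101, weight = 6.
Tally weights:
  weight 0: 1 codewords.
  weight 1: 1 codewords.
  weight 2: 1 codewords.
  weight 3: 2 codewords.
  weight 4: 1 codewords.
  weight 5: 3 codewords.
  weight 6: 5 codewords.
  weight 7: 2 codewords.
Minimum distance d = smallest w > 0 with A_w > 0 = 1.
Sanity: Σ A_w = 16 = 2^4 = 16 ✓.


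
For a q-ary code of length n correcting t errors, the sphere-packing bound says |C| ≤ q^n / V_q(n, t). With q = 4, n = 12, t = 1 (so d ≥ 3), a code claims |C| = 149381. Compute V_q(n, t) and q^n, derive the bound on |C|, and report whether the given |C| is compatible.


V_q(n, t) = 37, q^n = 16777216, Hamming bound = 453438, |C| = 149381 ≤ bound (satisfied).

Step 1: Compute V_q(n, t) = Σ_{j=0}^1 C(n, j) (q−1)^j.
  j = 0: C(12,0)·(3)^0 = 1·1 = 1.
  j = 1: C(12,1)·(3)^1 = 12·3 = 36.
  V_q(n, t) = 1 + 36 = 37.
Step 2: q^n = 4^12 = 16777216.
Step 3: Hamming bound ⌊q^n / V_q(n,t)⌋ = ⌊16777216/37⌋ = 453438.
Step 4: Compare |C| = 149381 to 453438: satisfied.
The claimed |C| lies below the Hamming bound.


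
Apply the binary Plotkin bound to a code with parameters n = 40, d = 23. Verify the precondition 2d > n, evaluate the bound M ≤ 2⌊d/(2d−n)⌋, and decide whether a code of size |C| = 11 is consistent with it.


Plotkin bound M ≤ 6; given |C| = 11 > bound (violated).

Check applicability: 2d = 46, n = 40.
2d − n = 6 > 0, so Plotkin applies.
Compute d/(2d−n) = 23/6 ≈ 3.8333.
⌊d/(2d−n)⌋ = 3.
Plotkin bound: M ≤ 2·3 = 6.
Given |C| = 11, check: VIOLATED.
This |C| is above the Plotkin bound, so no binary code with n = 40, d = 23 and 11 codewords exists.


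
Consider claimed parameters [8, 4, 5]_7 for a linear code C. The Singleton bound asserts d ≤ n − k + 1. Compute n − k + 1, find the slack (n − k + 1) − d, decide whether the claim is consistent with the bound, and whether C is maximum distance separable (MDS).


Singleton RHS = n − k + 1 = 5, slack = 0, bound satisfied, MDS.

Singleton bound: d ≤ n − k + 1.
Here n = 8, k = 4, so n − k + 1 = 5.
Given d = 5, check d ≤ 5: YES.
Slack = (n − k + 1) − d = 0.
The code is MDS (slack = 0).
Description: the claimed parameters are [8, 4, 5]_7; such a code would be MDS (meets Singleton bound).


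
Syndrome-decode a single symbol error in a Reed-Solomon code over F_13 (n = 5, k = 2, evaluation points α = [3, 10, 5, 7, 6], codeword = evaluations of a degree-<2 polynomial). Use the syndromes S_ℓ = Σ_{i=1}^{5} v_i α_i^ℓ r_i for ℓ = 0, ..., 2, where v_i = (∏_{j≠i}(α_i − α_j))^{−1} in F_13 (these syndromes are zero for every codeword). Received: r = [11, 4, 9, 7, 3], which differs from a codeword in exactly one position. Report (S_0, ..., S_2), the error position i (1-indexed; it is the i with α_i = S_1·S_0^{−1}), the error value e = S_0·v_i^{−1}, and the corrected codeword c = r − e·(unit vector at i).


S = (5, 4, 11), error at position 5, error magnitude e = 8, c = [11, 4, 9, 7, 8].

Step 1: column multipliers v_i = (∏_{j≠i}(α_i − α_j))^{−1} mod 13.
  i = 1 (α = 3): (3−10)(3−5)(3−7)(3−6) = (−7)·(−2)·(−4)·(−3) = 168 ≡ 12, so v_1 = 12^{−1} = 12 (mod 13).
  i = 2 (α = 10): (10−3)(10−5)(10−7)(10−6) = 7·5·3·4 = 420 ≡ 4, so v_2 = 4^{−1} = 10 (mod 13).
  i = 3 (α = 5): (5−3)(5−10)(5−7)(5−6) = 2·(−5)·(−2)·(−1) = −20 ≡ 6, so v_3 = 6^{−1} = 11 (mod 13).
  i = 4 (α = 7): (7−3)(7−10)(7−5)(7−6) = 4·(−3)·2·1 = −24 ≡ 2, so v_4 = 2^{−1} = 7 (mod 13).
  i = 5 (α = 6): (6−3)(6−10)(6−5)(6−7) = 3·(−4)·1·(−1) = 12 ≡ 12, so v_5 = 12^{−1} = 12 (mod 13).
  v = [12, 10, 11, 7, 12].
Step 2: syndromes of r = [11, 4, 9, 7, 3] (all sums mod 13).
  S_0 = Σ v_i r_i = 12·11 + 10·4 + 11·9 + 7·7 + 12·3 = 356 ≡ 5.
  S_1 = Σ v_i α_i r_i = 12·3·11 + 10·10·4 + 11·5·9 + 7·7·7 + 12·6·3 = 1850 ≡ 4.
  α_i^2 mod 13 = [9, 9, 12, 10, 10].
  S_2 = Σ v_i α_i^2 r_i = 12·9·11 + 10·9·4 + 11·12·9 + 7·10·7 + 12·10·3 = 3586 ≡ 11.
  S = (5, 4, 11) ≠ 0, so r is not a codeword (an error is present).
Step 3: locate the error. For a single error e at position i, S_ℓ = v_i·e·α_i^ℓ, so α_err = S_1/S_0.
  S_0^{−1} = 5^{−1} = 8 (mod 13), so α_err = 4·8 = 32 ≡ 6 = α_5. Error position i = 5.
  Consistency check: S_2/S_1 = 11·10 = 110 ≡ 6 = α_err ✓ (single-error assumption holds).
Step 4: error magnitude e = S_0/v_5 = S_0·∏_{j≠5}(α_5 − α_j) = 5·12 = 60 ≡ 8 (mod 13).
Step 5: correct position 5: c_5 = r_5 − e = 3 − 8 ≡ 8 (mod 13). Hence c = [11, 4, 9, 7, 8].
  Check: interpolating c through the α_i gives m(x) = 1 + 12·x (degree < 2) with m(α_i) = c_i for every i, so c is indeed a codeword.


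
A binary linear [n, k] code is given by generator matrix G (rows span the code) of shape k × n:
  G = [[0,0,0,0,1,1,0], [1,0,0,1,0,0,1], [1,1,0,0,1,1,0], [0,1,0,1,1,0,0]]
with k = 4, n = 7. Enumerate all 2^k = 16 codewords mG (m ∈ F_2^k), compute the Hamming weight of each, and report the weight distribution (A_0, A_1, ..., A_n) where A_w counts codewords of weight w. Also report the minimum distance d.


Weight distribution: A_0 = 1, A_2 = 4, A_3 = 6, A_4 = 3, A_5 = 2. Minimum distance d = 2.

Enumerate all 2^4 = 16 messages m ∈ F_2^4.
For each, compute codeword c = mG in F_2^7, then tally its weight.
  m = 0000 → c = 0000000, weight = 0.
  m = 1000 → c = 0000110, weight = 2.
  m = 0100 → c = 1001001, weight = 3.
  m = 1100 → c = 1001111, weight = 5.
  m = 0010 → c = 1100110, weight = 4.
  m = 1010 → c = 1100000, weight = 2.
  m = 0110 → c = 0101111, weight = 5.
  m = 1110 → c = 0101001, weight = 3.
  m = 0001 → c = 0101100, weight = 3.
  m = 1001 → c = 0101010, weight = 3.
  m = 0101 → c = 1100101, weight = 4.
  m = 1101 → c = 1100011, weight = 4.
  m = 0011 → c = 1001010, weight = 3.
  m = 1011 → c = 1001100, weight = 3.
  m = 0111 → c = 0000011, weight = 2.
  m = 1111 → c = 0000101, weight = 2.
Tally weights:
  weight 0: 1 codewords.
  weight 2: 4 codewords.
  weight 3: 6 codewords.
  weight 4: 3 codewords.
  weight 5: 2 codewords.
Minimum distance d = smallest w > 0 with A_w > 0 = 2.
Sanity: Σ A_w = 16 = 2^4 = 16 ✓.


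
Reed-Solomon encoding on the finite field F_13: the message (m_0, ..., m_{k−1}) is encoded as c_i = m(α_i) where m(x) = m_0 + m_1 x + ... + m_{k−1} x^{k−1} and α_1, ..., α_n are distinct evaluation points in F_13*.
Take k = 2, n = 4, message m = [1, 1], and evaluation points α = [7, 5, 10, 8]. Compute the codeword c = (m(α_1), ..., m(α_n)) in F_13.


c = [8, 6, 11, 9]

Message polynomial: m(x) = 1 + 1·x (mod 13).
For each evaluation point α_i, compute m(α_i) mod 13:
  α_1 = 7: Horner steps 1 → 8, so m(7) = 8.
  α_2 = 5: Horner steps 1 → 6, so m(5) = 6.
  α_3 = 10: Horner steps 1 → 11, so m(10) = 11.
  α_4 = 8: Horner steps 1 → 9, so m(8) = 9.
Codeword c = [8, 6, 11, 9] ∈ F_13^4.


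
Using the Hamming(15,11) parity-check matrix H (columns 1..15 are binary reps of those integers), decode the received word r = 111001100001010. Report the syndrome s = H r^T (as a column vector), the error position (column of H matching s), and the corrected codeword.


s = (0, 0, 1, 1)^T, error position = 3, corrected codeword c = 110001100001010

Compute s = H r^T mod 2 one row at a time:
  s_1 = 0 + 0 + 0 + 0 + 1 + 0 + 1 + 0 = 2 ≡ 0 (mod 2).
  s_2 = 0 + 0 + 1 + 1 + 1 + 0 + 1 + 0 = 4 ≡ 0 (mod 2).
  s_3 = 1 + 1 + 1 + 1 + 0 + 0 + 1 + 0 = 5 ≡ 1 (mod 2).
  s_4 = 1 + 1 + 0 + 1 + 0 + 0 + 0 + 0 = 3 ≡ 1 (mod 2).
s = (0, 0, 1, 1)^T — this equals column 3 of H (binary 0011), so error is at position 3.
Correct: flip bit 3 of r = 111001100001010 to get c = 110001100001010.


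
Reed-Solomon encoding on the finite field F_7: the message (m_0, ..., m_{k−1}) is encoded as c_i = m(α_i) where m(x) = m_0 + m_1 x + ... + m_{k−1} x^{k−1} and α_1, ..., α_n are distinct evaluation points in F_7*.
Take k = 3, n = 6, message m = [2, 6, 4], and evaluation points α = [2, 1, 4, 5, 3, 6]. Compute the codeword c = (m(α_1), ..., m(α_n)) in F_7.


c = [2, 5, 6, 6, 0, 0]

Message polynomial: m(x) = 2 + 6·x + 4·x^2 (mod 7).
For each evaluation point α_i, compute m(α_i) mod 7:
  α_1 = 2: Horner steps 4 → 0 → 2, so m(2) = 2.
  α_2 = 1: Horner steps 4 → 3 → 5, so m(1) = 5.
  α_3 = 4: Horner steps 4 → 1 → 6, so m(4) = 6.
  α_4 = 5: Horner steps 4 → 5 → 6, so m(5) = 6.
  α_5 = 3: Horner steps 4 → 4 → 0, so m(3) = 0.
  α_6 = 6: Horner steps 4 → 2 → 0, so m(6) = 0.
Codeword c = [2, 5, 6, 6, 0, 0] ∈ F_7^6.


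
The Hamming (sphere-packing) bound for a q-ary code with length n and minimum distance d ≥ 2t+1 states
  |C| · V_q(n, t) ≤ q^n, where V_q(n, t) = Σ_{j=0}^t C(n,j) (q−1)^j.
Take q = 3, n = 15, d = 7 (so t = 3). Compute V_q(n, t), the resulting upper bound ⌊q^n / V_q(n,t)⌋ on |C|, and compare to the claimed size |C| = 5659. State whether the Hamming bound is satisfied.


V_q(n, t) = 4091, q^n = 14348907, Hamming bound = 3507, |C| = 5659 > bound (violated).

Step 1: Compute V_q(n, t) = Σ_{j=0}^3 C(n, j) (q−1)^j.
  j = 0: C(15,0)·(2)^0 = 1·1 = 1.
  j = 1: C(15,1)·(2)^1 = 15·2 = 30.
  j = 2: C(15,2)·(2)^2 = 105·4 = 420.
  j = 3: C(15,3)·(2)^3 = 455·8 = 3640.
  V_q(n, t) = 1 + 30 + 420 + 3640 = 4091.
Step 2: q^n = 3^15 = 14348907.
Step 3: Hamming bound ⌊q^n / V_q(n,t)⌋ = ⌊14348907/4091⌋ = 3507.
Step 4: Compare |C| = 5659 to 3507: violated.
The claimed |C| lies above the Hamming bound, so no 3-ary code of length 15 with d ≥ 7 can have 5659 codewords.


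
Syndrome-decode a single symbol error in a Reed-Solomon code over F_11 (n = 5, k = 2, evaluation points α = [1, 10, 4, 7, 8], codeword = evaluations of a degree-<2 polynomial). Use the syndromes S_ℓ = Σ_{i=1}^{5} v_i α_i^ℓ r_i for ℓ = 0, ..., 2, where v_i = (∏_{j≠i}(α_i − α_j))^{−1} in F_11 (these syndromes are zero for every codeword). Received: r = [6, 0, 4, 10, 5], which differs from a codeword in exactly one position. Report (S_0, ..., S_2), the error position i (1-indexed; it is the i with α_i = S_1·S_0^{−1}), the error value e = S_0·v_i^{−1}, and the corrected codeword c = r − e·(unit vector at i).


S = (3, 10, 4), error at position 4, error magnitude e = 8, c = [6, 0, 4, 2, 5].

Step 1: column multipliers v_i = (∏_{j≠i}(α_i − α_j))^{−1} mod 11.
  i = 1 (α = 1): (1−10)(1−4)(1−7)(1−8) = (−9)·(−3)·(−6)·(−7) = 1134 ≡ 1, so v_1 = 1^{−1} = 1 (mod 11).
  i = 2 (α = 10): (10−1)(10−4)(10−7)(10−8) = 9·6·3·2 = 324 ≡ 5, so v_2 = 5^{−1} = 9 (mod 11).
  i = 3 (α = 4): (4−1)(4−10)(4−7)(4−8) = 3·(−6)·(−3)·(−4) = −216 ≡ 4, so v_3 = 4^{−1} = 3 (mod 11).
  i = 4 (α = 7): (7−1)(7−10)(7−4)(7−8) = 6·(−3)·3·(−1) = 54 ≡ 10, so v_4 = 10^{−1} = 10 (mod 11).
  i = 5 (α = 8): (8−1)(8−10)(8−4)(8−7) = 7·(−2)·4·1 = −56 ≡ 10, so v_5 = 10^{−1} = 10 (mod 11).
  v = [1, 9, 3, 10, 10].
Step 2: syndromes of r = [6, 0, 4, 10, 5] (all sums mod 11).
  S_0 = Σ v_i r_i = 1·6 + 9·0 + 3·4 + 10·10 + 10·5 = 168 ≡ 3.
  S_1 = Σ v_i α_i r_i = 1·1·6 + 9·10·0 + 3·4·4 + 10·7·10 + 10·8·5 = 1154 ≡ 10.
  α_i^2 mod 11 = [1, 1, 5, 5, 9].
  S_2 = Σ v_i α_i^2 r_i = 1·1·6 + 9·1·0 + 3·5·4 + 10·5·10 + 10·9·5 = 1016 ≡ 4.
  S = (3, 10, 4) ≠ 0, so r is not a codeword (an error is present).
Step 3: locate the error. For a single error e at position i, S_ℓ = v_i·e·α_i^ℓ, so α_err = S_1/S_0.
  S_0^{−1} = 3^{−1} = 4 (mod 11), so α_err = 10·4 = 40 ≡ 7 = α_4. Error position i = 4.
  Consistency check: S_2/S_1 = 4·10 = 40 ≡ 7 = α_err ✓ (single-error assumption holds).
Step 4: error magnitude e = S_0/v_4 = S_0·∏_{j≠4}(α_4 − α_j) = 3·10 = 30 ≡ 8 (mod 11).
Step 5: correct position 4: c_4 = r_4 − e = 10 − 8 ≡ 2 (mod 11). Hence c = [6, 0, 4, 2, 5].
  Check: interpolating c through the α_i gives m(x) = 3 + 3·x (degree < 2) with m(α_i) = c_i for every i, so c is indeed a codeword.


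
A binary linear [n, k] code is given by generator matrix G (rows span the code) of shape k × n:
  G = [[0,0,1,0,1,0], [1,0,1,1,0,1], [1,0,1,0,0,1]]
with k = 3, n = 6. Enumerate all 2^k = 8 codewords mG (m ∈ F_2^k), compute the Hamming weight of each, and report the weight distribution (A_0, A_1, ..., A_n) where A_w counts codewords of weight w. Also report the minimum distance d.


Weight distribution: A_0 = 1, A_1 = 1, A_2 = 1, A_3 = 3, A_4 = 2. Minimum distance d = 1.

Enumerate all 2^3 = 8 messages m ∈ F_2^3.
For each, compute codeword c = mG in F_2^6, then tally its weight.
  m = 000 → c = 000000, weight = 0.
  m = 100 → c = 001010, weight = 2.
  m = 010 → c = 101101, weight = 4.
  m = 110 → c = 100111, weight = 4.
  m = 001 → c = 101001, weight = 3.
  m = 101 → c = 100011, weight = 3.
  m = 011 → c = 000100, weight = 1.
  m = 111 → c = 001110, weight = 3.
Tally weights:
  weight 0: 1 codewords.
  weight 1: 1 codewords.
  weight 2: 1 codewords.
  weight 3: 3 codewords.
  weight 4: 2 codewords.
Minimum distance d = smallest w > 0 with A_w > 0 = 1.
Sanity: Σ A_w = 8 = 2^3 = 8 ✓.


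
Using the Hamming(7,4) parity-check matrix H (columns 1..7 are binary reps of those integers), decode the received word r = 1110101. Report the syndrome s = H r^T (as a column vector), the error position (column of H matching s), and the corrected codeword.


s = (0, 1, 0)^T, error position = 2, corrected codeword c = 1010101

Compute s = H r^T mod 2 one row at a time:
  s_1 = 0 + 1 + 0 + 1 = 2 ≡ 0 (mod 2).
  s_2 = 1 + 1 + 0 + 1 = 3 ≡ 1 (mod 2).
  s_3 = 1 + 1 + 1 + 1 = 4 ≡ 0 (mod 2).
s = (0, 1, 0)^T — this equals column 2 of H (binary 010), so error is at position 2.
Correct: flip bit 2 of r = 1110101 to get c = 1010101.


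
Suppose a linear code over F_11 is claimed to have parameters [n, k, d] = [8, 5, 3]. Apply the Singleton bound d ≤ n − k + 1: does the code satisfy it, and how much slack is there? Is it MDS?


Singleton RHS = n − k + 1 = 4, slack = 1, bound satisfied, not MDS.

Singleton bound: d ≤ n − k + 1.
Here n = 8, k = 5, so n − k + 1 = 4.
Given d = 3, check d ≤ 4: YES.
Slack = (n − k + 1) − d = 1.
The code is NOT MDS (slack = 1 > 0).
Description: the claimed parameters are [8, 5, 3]_11; such a code would be non-MDS.


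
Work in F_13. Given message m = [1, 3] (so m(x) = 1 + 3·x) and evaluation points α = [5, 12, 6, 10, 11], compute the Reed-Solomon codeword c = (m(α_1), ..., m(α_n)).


c = [3, 11, 6, 5, 8]

Message polynomial: m(x) = 1 + 3·x (mod 13).
For each evaluation point α_i, compute m(α_i) mod 13:
  α_1 = 5: Horner steps 3 → 3, so m(5) = 3.
  α_2 = 12: Horner steps 3 → 11, so m(12) = 11.
  α_3 = 6: Horner steps 3 → 6, so m(6) = 6.
  α_4 = 10: Horner steps 3 → 5, so m(10) = 5.
  α_5 = 11: Horner steps 3 → 8, so m(11) = 8.
Codeword c = [3, 11, 6, 5, 8] ∈ F_13^5.


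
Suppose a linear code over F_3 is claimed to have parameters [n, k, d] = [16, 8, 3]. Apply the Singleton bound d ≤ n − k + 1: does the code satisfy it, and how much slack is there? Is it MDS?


Singleton RHS = n − k + 1 = 9, slack = 6, bound satisfied, not MDS.

Singleton bound: d ≤ n − k + 1.
Here n = 16, k = 8, so n − k + 1 = 9.
Given d = 3, check d ≤ 9: YES.
Slack = (n − k + 1) − d = 6.
The code is NOT MDS (slack = 6 > 0).
Description: the claimed parameters are [16, 8, 3]_3; such a code would be non-MDS.


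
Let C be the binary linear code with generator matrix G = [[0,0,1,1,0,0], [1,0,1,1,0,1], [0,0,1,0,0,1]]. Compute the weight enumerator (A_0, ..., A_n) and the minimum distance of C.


Weight distribution: A_0 = 1, A_2 = 6, A_4 = 1. Minimum distance d = 2.

Enumerate all 2^3 = 8 messages m ∈ F_2^3.
For each, compute codeword c = mG in F_2^6, then tally its weight.
  m = 000 → c = 000000, weight = 0.
  m = 100 → c = 001100, weight = 2.
  m = 010 → c = 101101, weight = 4.
  m = 110 → c = 100001, weight = 2.
  m = 001 → c = 001001, weight = 2.
  m = 101 → c = 000101, weight = 2.
  m = 011 → c = 100100, weight = 2.
  m = 111 → c = 101000, weight = 2.
Tally weights:
  weight 0: 1 codewords.
  weight 2: 6 codewords.
  weight 4: 1 codewords.
Minimum distance d = smallest w > 0 with A_w > 0 = 2.
Sanity: Σ A_w = 8 = 2^3 = 8 ✓.


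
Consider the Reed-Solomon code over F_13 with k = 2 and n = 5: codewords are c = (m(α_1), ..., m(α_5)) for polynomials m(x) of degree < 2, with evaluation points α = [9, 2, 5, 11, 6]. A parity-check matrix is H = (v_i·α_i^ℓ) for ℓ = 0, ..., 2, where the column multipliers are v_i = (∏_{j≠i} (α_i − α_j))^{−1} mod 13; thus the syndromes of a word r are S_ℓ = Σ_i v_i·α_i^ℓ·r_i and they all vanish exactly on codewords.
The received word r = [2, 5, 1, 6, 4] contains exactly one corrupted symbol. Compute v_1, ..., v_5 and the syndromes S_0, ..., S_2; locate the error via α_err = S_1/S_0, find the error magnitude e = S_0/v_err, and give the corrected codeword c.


S = (2, 5, 6), error at position 1, error magnitude e = 2, c = [0, 5, 1, 6, 4].

Step 1: column multipliers v_i = (∏_{j≠i}(α_i − α_j))^{−1} mod 13.
  i = 1 (α = 9): (9−2)(9−5)(9−11)(9−6) = 7·4·(−2)·3 = −168 ≡ 1, so v_1 = 1^{−1} = 1 (mod 13).
  i = 2 (α = 2): (2−9)(2−5)(2−11)(2−6) = (−7)·(−3)·(−9)·(−4) = 756 ≡ 2, so v_2 = 2^{−1} = 7 (mod 13).
  i = 3 (α = 5): (5−9)(5−2)(5−11)(5−6) = (−4)·3·(−6)·(−1) = −72 ≡ 6, so v_3 = 6^{−1} = 11 (mod 13).
  i = 4 (α = 11): (11−9)(11−2)(11−5)(11−6) = 2·9·6·5 = 540 ≡ 7, so v_4 = 7^{−1} = 2 (mod 13).
  i = 5 (α = 6): (6−9)(6−2)(6−5)(6−11) = (−3)·4·1·(−5) = 60 ≡ 8, so v_5 = 8^{−1} = 5 (mod 13).
  v = [1, 7, 11, 2, 5].
Step 2: syndromes of r = [2, 5, 1, 6, 4] (all sums mod 13).
  S_0 = Σ v_i r_i = 1·2 + 7·5 + 11·1 + 2·6 + 5·4 = 80 ≡ 2.
  S_1 = Σ v_i α_i r_i = 1·9·2 + 7·2·5 + 11·5·1 + 2·11·6 + 5·6·4 = 395 ≡ 5.
  α_i^2 mod 13 = [3, 4, 12, 4, 10].
  S_2 = Σ v_i α_i^2 r_i = 1·3·2 + 7·4·5 + 11·12·1 + 2·4·6 + 5·10·4 = 526 ≡ 6.
  S = (2, 5, 6) ≠ 0, so r is not a codeword (an error is present).
Step 3: locate the error. For a single error e at position i, S_ℓ = v_i·e·α_i^ℓ, so α_err = S_1/S_0.
  S_0^{−1} = 2^{−1} = 7 (mod 13), so α_err = 5·7 = 35 ≡ 9 = α_1. Error position i = 1.
  Consistency check: S_2/S_1 = 6·8 = 48 ≡ 9 = α_err ✓ (single-error assumption holds).
Step 4: error magnitude e = S_0/v_1 = S_0·∏_{j≠1}(α_1 − α_j) = 2·1 = 2 ≡ 2 (mod 13).
Step 5: correct position 1: c_1 = r_1 − e = 2 − 2 ≡ 0 (mod 13). Hence c = [0, 5, 1, 6, 4].
  Check: interpolating c through the α_i gives m(x) = 12 + 3·x (degree < 2) with m(α_i) = c_i for every i, so c is indeed a codeword.


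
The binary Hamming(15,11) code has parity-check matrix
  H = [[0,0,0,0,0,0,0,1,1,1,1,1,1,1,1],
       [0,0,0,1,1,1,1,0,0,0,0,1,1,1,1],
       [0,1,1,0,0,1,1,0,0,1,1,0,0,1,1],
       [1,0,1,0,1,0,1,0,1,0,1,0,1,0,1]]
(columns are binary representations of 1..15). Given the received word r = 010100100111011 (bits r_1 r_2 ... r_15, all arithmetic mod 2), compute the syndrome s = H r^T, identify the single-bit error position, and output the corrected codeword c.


s = (1, 1, 0, 1)^T, error position = 13, corrected codeword c = 010100100111111

Compute s = H r^T mod 2 one row at a time:
  s_1 = 0 + 0 + 1 + 1 + 1 + 0 + 1 + 1 = 5 ≡ 1 (mod 2).
  s_2 = 1 + 0 + 0 + 1 + 1 + 0 + 1 + 1 = 5 ≡ 1 (mod 2).
  s_3 = 1 + 0 + 0 + 1 + 1 + 1 + 1 + 1 = 6 ≡ 0 (mod 2).
  s_4 = 0 + 0 + 0 + 1 + 0 + 1 + 0 + 1 = 3 ≡ 1 (mod 2).
s = (1, 1, 0, 1)^T — this equals column 13 of H (binary 1101), so error is at position 13.
Correct: flip bit 13 of r = 010100100111011 to get c = 010100100111111.


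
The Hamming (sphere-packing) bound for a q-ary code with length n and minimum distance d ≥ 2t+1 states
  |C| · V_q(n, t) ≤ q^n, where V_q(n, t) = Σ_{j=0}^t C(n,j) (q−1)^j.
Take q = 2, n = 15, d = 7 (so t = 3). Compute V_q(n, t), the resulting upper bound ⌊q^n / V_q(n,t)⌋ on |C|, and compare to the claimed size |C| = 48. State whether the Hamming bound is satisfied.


V_q(n, t) = 576, q^n = 32768, Hamming bound = 56, |C| = 48 ≤ bound (satisfied).

Step 1: Compute V_q(n, t) = Σ_{j=0}^3 C(n, j) (q−1)^j.
  j = 0: C(15,0)·(1)^0 = 1·1 = 1.
  j = 1: C(15,1)·(1)^1 = 15·1 = 15.
  j = 2: C(15,2)·(1)^2 = 105·1 = 105.
  j = 3: C(15,3)·(1)^3 = 455·1 = 455.
  V_q(n, t) = 1 + 15 + 105 + 455 = 576.
Step 2: q^n = 2^15 = 32768.
Step 3: Hamming bound ⌊q^n / V_q(n,t)⌋ = ⌊32768/576⌋ = 56.
Step 4: Compare |C| = 48 to 56: satisfied.
The claimed |C| lies below the Hamming bound.


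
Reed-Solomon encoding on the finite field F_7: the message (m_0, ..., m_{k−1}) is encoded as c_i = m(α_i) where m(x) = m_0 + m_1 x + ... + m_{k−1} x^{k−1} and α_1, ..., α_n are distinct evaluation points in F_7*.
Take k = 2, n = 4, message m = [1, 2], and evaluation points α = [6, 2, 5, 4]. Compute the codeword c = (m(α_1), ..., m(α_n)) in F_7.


c = [6, 5, 4, 2]

Message polynomial: m(x) = 1 + 2·x (mod 7).
For each evaluation point α_i, compute m(α_i) mod 7:
  α_1 = 6: Horner steps 2 → 6, so m(6) = 6.
  α_2 = 2: Horner steps 2 → 5, so m(2) = 5.
  α_3 = 5: Horner steps 2 → 4, so m(5) = 4.
  α_4 = 4: Horner steps 2 → 2, so m(4) = 2.
Codeword c = [6, 5, 4, 2] ∈ F_7^4.


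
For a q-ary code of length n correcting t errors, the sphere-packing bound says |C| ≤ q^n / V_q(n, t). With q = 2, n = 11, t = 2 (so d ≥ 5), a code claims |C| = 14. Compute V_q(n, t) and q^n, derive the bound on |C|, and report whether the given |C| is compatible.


V_q(n, t) = 67, q^n = 2048, Hamming bound = 30, |C| = 14 ≤ bound (satisfied).

Step 1: Compute V_q(n, t) = Σ_{j=0}^2 C(n, j) (q−1)^j.
  j = 0: C(11,0)·(1)^0 = 1·1 = 1.
  j = 1: C(11,1)·(1)^1 = 11·1 = 11.
  j = 2: C(11,2)·(1)^2 = 55·1 = 55.
  V_q(n, t) = 1 + 11 + 55 = 67.
Step 2: q^n = 2^11 = 2048.
Step 3: Hamming bound ⌊q^n / V_q(n,t)⌋ = ⌊2048/67⌋ = 30.
Step 4: Compare |C| = 14 to 30: satisfied.
The claimed |C| lies below the Hamming bound.


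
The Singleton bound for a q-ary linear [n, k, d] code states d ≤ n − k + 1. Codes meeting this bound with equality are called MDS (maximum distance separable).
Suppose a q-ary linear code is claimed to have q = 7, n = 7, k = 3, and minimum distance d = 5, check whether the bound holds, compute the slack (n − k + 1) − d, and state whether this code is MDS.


Singleton RHS = n − k + 1 = 5, slack = 0, bound satisfied, MDS.

Singleton bound: d ≤ n − k + 1.
Here n = 7, k = 3, so n − k + 1 = 5.
Given d = 5, check d ≤ 5: YES.
Slack = (n − k + 1) − d = 0.
The code is MDS (slack = 0).
Description: the claimed parameters are [7, 3, 5]_7; such a code would be MDS (meets Singleton bound).


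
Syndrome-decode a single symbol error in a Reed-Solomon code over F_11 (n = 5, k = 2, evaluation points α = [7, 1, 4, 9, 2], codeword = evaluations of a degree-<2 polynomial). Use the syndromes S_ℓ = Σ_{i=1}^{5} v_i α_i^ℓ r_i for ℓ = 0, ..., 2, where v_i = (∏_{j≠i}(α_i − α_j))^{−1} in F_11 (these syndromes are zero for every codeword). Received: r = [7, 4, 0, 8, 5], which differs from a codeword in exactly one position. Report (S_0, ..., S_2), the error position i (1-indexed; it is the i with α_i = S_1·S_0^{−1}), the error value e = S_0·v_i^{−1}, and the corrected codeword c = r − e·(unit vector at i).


S = (4, 8, 5), error at position 5, error magnitude e = 6, c = [7, 4, 0, 8, 10].

Step 1: column multipliers v_i = (∏_{j≠i}(α_i − α_j))^{−1} mod 11.
  i = 1 (α = 7): (7−1)(7−4)(7−9)(7−2) = 6·3·(−2)·5 = −180 ≡ 7, so v_1 = 7^{−1} = 8 (mod 11).
  i = 2 (α = 1): (1−7)(1−4)(1−9)(1−2) = (−6)·(−3)·(−8)·(−1) = 144 ≡ 1, so v_2 = 1^{−1} = 1 (mod 11).
  i = 3 (α = 4): (4−7)(4−1)(4−9)(4−2) = (−3)·3·(−5)·2 = 90 ≡ 2, so v_3 = 2^{−1} = 6 (mod 11).
  i = 4 (α = 9): (9−7)(9−1)(9−4)(9−2) = 2·8·5·7 = 560 ≡ 10, so v_4 = 10^{−1} = 10 (mod 11).
  i = 5 (α = 2): (2−7)(2−1)(2−4)(2−9) = (−5)·1·(−2)·(−7) = −70 ≡ 7, so v_5 = 7^{−1} = 8 (mod 11).
  v = [8, 1, 6, 10, 8].
Step 2: syndromes of r = [7, 4, 0, 8, 5] (all sums mod 11).
  S_0 = Σ v_i r_i = 8·7 + 1·4 + 6·0 + 10·8 + 8·5 = 180 ≡ 4.
  S_1 = Σ v_i α_i r_i = 8·7·7 + 1·1·4 + 6·4·0 + 10·9·8 + 8·2·5 = 1196 ≡ 8.
  α_i^2 mod 11 = [5, 1, 5, 4, 4].
  S_2 = Σ v_i α_i^2 r_i = 8·5·7 + 1·1·4 + 6·5·0 + 10·4·8 + 8·4·5 = 764 ≡ 5.
  S = (4, 8, 5) ≠ 0, so r is not a codeword (an error is present).
Step 3: locate the error. For a single error e at position i, S_ℓ = v_i·e·α_i^ℓ, so α_err = S_1/S_0.
  S_0^{−1} = 4^{−1} = 3 (mod 11), so α_err = 8·3 = 24 ≡ 2 = α_5. Error position i = 5.
  Consistency check: S_2/S_1 = 5·7 = 35 ≡ 2 = α_err ✓ (single-error assumption holds).
Step 4: error magnitude e = S_0/v_5 = S_0·∏_{j≠5}(α_5 − α_j) = 4·7 = 28 ≡ 6 (mod 11).
Step 5: correct position 5: c_5 = r_5 − e = 5 − 6 ≡ 10 (mod 11). Hence c = [7, 4, 0, 8, 10].
  Check: interpolating c through the α_i gives m(x) = 9 + 6·x (degree < 2) with m(α_i) = c_i for every i, so c is indeed a codeword.


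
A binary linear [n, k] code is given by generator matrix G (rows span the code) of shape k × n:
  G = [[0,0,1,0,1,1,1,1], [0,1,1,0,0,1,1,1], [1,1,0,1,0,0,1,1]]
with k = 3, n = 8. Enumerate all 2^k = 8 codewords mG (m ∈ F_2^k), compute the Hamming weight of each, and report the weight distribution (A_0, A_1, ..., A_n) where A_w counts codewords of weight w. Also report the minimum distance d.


Weight distribution: A_0 = 1, A_2 = 1, A_4 = 1, A_5 = 4, A_6 = 1. Minimum distance d = 2.

Enumerate all 2^3 = 8 messages m ∈ F_2^3.
For each, compute codeword c = mG in F_2^8, then tally its weight.
  m = 000 → c = 00000000, weight = 0.
  m = 100 → c = 00101111, weight = 5.
  m = 010 → c = 01100111, weight = 5.
  m = 110 → c = 01001000, weight = 2.
  m = 001 → c = 11010011, weight = 5.
  m = 101 → c = 11111100, weight = 6.
  m = 011 → c = 10110100, weight = 4.
  m = 111 → c = 10011011, weight = 5.
Tally weights:
  weight 0: 1 codewords.
  weight 2: 1 codewords.
  weight 4: 1 codewords.
  weight 5: 4 codewords.
  weight 6: 1 codewords.
Minimum distance d = smallest w > 0 with A_w > 0 = 2.
Sanity: Σ A_w = 8 = 2^3 = 8 ✓.


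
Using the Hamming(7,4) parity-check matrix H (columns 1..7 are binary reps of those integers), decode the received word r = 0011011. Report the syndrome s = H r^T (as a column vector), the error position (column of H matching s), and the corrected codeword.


s = (1, 1, 0)^T, error position = 6, corrected codeword c = 0011001

Compute s = H r^T mod 2 one row at a time:
  s_1 = 1 + 0 + 1 + 1 = 3 ≡ 1 (mod 2).
  s_2 = 0 + 1 + 1 + 1 = 3 ≡ 1 (mod 2).
  s_3 = 0 + 1 + 0 + 1 = 2 ≡ 0 (mod 2).
s = (1, 1, 0)^T — this equals column 6 of H (binary 110), so error is at position 6.
Correct: flip bit 6 of r = 0011011 to get c = 0011001.


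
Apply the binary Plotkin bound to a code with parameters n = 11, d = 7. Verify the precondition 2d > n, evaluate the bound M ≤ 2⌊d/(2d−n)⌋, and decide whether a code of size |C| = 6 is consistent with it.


Plotkin bound M ≤ 4; given |C| = 6 > bound (violated).

Check applicability: 2d = 14, n = 11.
2d − n = 3 > 0, so Plotkin applies.
Compute d/(2d−n) = 7/3 ≈ 2.3333.
⌊d/(2d−n)⌋ = 2.
Plotkin bound: M ≤ 2·2 = 4.
Given |C| = 6, check: VIOLATED.
This |C| is above the Plotkin bound, so no binary code with n = 11, d = 7 and 6 codewords exists.


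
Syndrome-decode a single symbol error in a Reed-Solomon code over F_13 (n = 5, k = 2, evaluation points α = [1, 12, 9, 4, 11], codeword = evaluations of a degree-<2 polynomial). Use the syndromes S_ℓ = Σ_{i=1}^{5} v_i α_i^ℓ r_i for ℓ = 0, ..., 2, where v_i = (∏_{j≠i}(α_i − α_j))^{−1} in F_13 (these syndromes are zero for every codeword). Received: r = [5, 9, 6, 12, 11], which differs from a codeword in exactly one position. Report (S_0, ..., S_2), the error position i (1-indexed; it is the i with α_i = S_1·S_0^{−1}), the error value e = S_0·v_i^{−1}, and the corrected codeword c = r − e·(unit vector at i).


S = (5, 6, 2), error at position 3, error magnitude e = 4, c = [5, 9, 2, 12, 11].

Step 1: column multipliers v_i = (∏_{j≠i}(α_i − α_j))^{−1} mod 13.
  i = 1 (α = 1): (1−12)(1−9)(1−4)(1−11) = (−11)·(−8)·(−3)·(−10) = 2640 ≡ 1, so v_1 = 1^{−1} = 1 (mod 13).
  i = 2 (α = 12): (12−1)(12−9)(12−4)(12−11) = 11·3·8·1 = 264 ≡ 4, so v_2 = 4^{−1} = 10 (mod 13).
  i = 3 (α = 9): (9−1)(9−12)(9−4)(9−11) = 8·(−3)·5·(−2) = 240 ≡ 6, so v_3 = 6^{−1} = 11 (mod 13).
  i = 4 (α = 4): (4−1)(4−12)(4−9)(4−11) = 3·(−8)·(−5)·(−7) = −840 ≡ 5, so v_4 = 5^{−1} = 8 (mod 13).
  i = 5 (α = 11): (11−1)(11−12)(11−9)(11−4) = 10·(−1)·2·7 = −140 ≡ 3, so v_5 = 3^{−1} = 9 (mod 13).
  v = [1, 10, 11, 8, 9].
Step 2: syndromes of r = [5, 9, 6, 12, 11] (all sums mod 13).
  S_0 = Σ v_i r_i = 1·5 + 10·9 + 11·6 + 8·12 + 9·11 = 356 ≡ 5.
  S_1 = Σ v_i α_i r_i = 1·1·5 + 10·12·9 + 11·9·6 + 8·4·12 + 9·11·11 = 3152 ≡ 6.
  α_i^2 mod 13 = [1, 1, 3, 3, 4].
  S_2 = Σ v_i α_i^2 r_i = 1·1·5 + 10·1·9 + 11·3·6 + 8·3·12 + 9·4·11 = 977 ≡ 2.
  S = (5, 6, 2) ≠ 0, so r is not a codeword (an error is present).
Step 3: locate the error. For a single error e at position i, S_ℓ = v_i·e·α_i^ℓ, so α_err = S_1/S_0.
  S_0^{−1} = 5^{−1} = 8 (mod 13), so α_err = 6·8 = 48 ≡ 9 = α_3. Error position i = 3.
  Consistency check: S_2/S_1 = 2·11 = 22 ≡ 9 = α_err ✓ (single-error assumption holds).
Step 4: error magnitude e = S_0/v_3 = S_0·∏_{j≠3}(α_3 − α_j) = 5·6 = 30 ≡ 4 (mod 13).
Step 5: correct position 3: c_3 = r_3 − e = 6 − 4 ≡ 2 (mod 13). Hence c = [5, 9, 2, 12, 11].
  Check: interpolating c through the α_i gives m(x) = 7 + 11·x (degree < 2) with m(α_i) = c_i for every i, so c is indeed a codeword.


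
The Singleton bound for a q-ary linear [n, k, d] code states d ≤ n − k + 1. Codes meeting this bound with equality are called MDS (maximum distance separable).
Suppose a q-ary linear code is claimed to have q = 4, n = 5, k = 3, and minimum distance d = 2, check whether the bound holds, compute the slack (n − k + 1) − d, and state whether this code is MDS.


Singleton RHS = n − k + 1 = 3, slack = 1, bound satisfied, not MDS.

Singleton bound: d ≤ n − k + 1.
Here n = 5, k = 3, so n − k + 1 = 3.
Given d = 2, check d ≤ 3: YES.
Slack = (n − k + 1) − d = 1.
The code is NOT MDS (slack = 1 > 0).
Description: the claimed parameters are [5, 3, 2]_4; such a code would be non-MDS.


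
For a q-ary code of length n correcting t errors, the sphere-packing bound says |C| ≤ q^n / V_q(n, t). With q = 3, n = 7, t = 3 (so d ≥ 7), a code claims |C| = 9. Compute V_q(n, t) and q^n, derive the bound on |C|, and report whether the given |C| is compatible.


V_q(n, t) = 379, q^n = 2187, Hamming bound = 5, |C| = 9 > bound (violated).

Step 1: Compute V_q(n, t) = Σ_{j=0}^3 C(n, j) (q−1)^j.
  j = 0: C(7,0)·(2)^0 = 1·1 = 1.
  j = 1: C(7,1)·(2)^1 = 7·2 = 14.
  j = 2: C(7,2)·(2)^2 = 21·4 = 84.
  j = 3: C(7,3)·(2)^3 = 35·8 = 280.
  V_q(n, t) = 1 + 14 + 84 + 280 = 379.
Step 2: q^n = 3^7 = 2187.
Step 3: Hamming bound ⌊q^n / V_q(n,t)⌋ = ⌊2187/379⌋ = 5.
Step 4: Compare |C| = 9 to 5: violated.
The claimed |C| lies above the Hamming bound, so no 3-ary code of length 7 with d ≥ 7 can have 9 codewords.


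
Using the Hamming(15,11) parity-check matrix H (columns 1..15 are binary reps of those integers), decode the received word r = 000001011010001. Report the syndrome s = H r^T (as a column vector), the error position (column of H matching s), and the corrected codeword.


s = (0, 0, 1, 1)^T, error position = 3, corrected codeword c = 001001011010001

Compute s = H r^T mod 2 one row at a time:
  s_1 = 1 + 1 + 0 + 1 + 0 + 0 + 0 + 1 = 4 ≡ 0 (mod 2).
  s_2 = 0 + 0 + 1 + 0 + 0 + 0 + 0 + 1 = 2 ≡ 0 (mod 2).
  s_3 = 0 + 0 + 1 + 0 + 0 + 1 + 0 + 1 = 3 ≡ 1 (mod 2).
  s_4 = 0 + 0 + 0 + 0 + 1 + 1 + 0 + 1 = 3 ≡ 1 (mod 2).
s = (0, 0, 1, 1)^T — this equals column 3 of H (binary 0011), so error is at position 3.
Correct: flip bit 3 of r = 000001011010001 to get c = 001001011010001.


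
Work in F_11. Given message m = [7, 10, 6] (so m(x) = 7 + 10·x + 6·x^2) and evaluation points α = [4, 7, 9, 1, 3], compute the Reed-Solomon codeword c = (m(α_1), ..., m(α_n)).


c = [0, 8, 0, 1, 3]

Message polynomial: m(x) = 7 + 10·x + 6·x^2 (mod 11).
For each evaluation point α_i, compute m(α_i) mod 11:
  α_1 = 4: Horner steps 6 → 1 → 0, so m(4) = 0.
  α_2 = 7: Horner steps 6 → 8 → 8, so m(7) = 8.
  α_3 = 9: Horner steps 6 → 9 → 0, so m(9) = 0.
  α_4 = 1: Horner steps 6 → 5 → 1, so m(1) = 1.
  α_5 = 3: Horner steps 6 → 6 → 3, so m(3) = 3.
Codeword c = [0, 8, 0, 1, 3] ∈ F_11^5.


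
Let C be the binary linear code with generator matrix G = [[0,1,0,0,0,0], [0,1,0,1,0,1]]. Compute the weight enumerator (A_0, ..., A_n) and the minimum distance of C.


Weight distribution: A_0 = 1, A_1 = 1, A_2 = 1, A_3 = 1. Minimum distance d = 1.

Enumerate all 2^2 = 4 messages m ∈ F_2^2.
For each, compute codeword c = mG in F_2^6, then tally its weight.
  m = 00 → c = 000000, weight = 0.
  m = 10 → c = 010000, weight = 1.
  m = 01 → c = 010101, weight = 3.
  m = 11 → c = 000101, weight = 2.
Tally weights:
  weight 0: 1 codewords.
  weight 1: 1 codewords.
  weight 2: 1 codewords.
  weight 3: 1 codewords.
Minimum distance d = smallest w > 0 with A_w > 0 = 1.
Sanity: Σ A_w = 4 = 2^2 = 4 ✓.
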